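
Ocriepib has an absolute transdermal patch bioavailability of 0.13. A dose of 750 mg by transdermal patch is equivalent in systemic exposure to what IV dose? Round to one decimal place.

D_iv = 97.5 mg

Systemic exposure from an extravascular dose = F × D_ev, so the equivalent IV dose is F × D_ev.
D_iv = F × D_ev = 0.13 × 750 = 97.5 mg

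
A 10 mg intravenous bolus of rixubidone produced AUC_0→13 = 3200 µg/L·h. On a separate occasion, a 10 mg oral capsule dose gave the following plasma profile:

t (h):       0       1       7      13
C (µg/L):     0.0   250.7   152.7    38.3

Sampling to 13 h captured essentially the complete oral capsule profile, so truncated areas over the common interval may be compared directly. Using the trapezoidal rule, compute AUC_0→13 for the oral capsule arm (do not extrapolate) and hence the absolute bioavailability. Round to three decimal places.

Trapezoidal AUC_0→13 (oral capsule):
  [0→1]: (0.0+250.7)/2 × 1 = 125.35
  [1→7]: (250.7+152.7)/2 × 6 = 1210.2
  [7→13]: (152.7+38.3)/2 × 6 = 573.0
  Sum = 1908.55 µg/L·h
F = (AUC_ev/D_ev)/(AUC_iv/D_iv) = (1908.55/10)/(3200/10) = 190.855/320 = 0.5964

F = 0.596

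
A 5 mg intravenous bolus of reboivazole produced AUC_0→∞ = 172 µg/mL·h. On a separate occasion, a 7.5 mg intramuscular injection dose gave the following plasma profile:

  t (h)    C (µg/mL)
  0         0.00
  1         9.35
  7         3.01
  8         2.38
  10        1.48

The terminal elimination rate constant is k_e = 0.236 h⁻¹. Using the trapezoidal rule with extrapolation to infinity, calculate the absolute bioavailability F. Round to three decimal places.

Trapezoidal AUC_0→10 (intramuscular injection):
  [0→1]: (0.00+9.35)/2 × 1 = 4.675
  [1→7]: (9.35+3.01)/2 × 6 = 37.08
  [7→8]: (3.01+2.38)/2 × 1 = 2.695
  [8→10]: (2.38+1.48)/2 × 2 = 3.86
  Sum = 48.31 µg/mL·h
Tail: C_last/k_e = 1.48/0.236 = 6.271
AUC_0→∞ (intramuscular injection) = 48.31 + 6.271 = 54.581 µg/mL·h
F = (AUC_ev/D_ev)/(AUC_iv/D_iv) = (54.581/7.5)/(172/5) = 7.27747/34.4 = 0.2116

F = 0.212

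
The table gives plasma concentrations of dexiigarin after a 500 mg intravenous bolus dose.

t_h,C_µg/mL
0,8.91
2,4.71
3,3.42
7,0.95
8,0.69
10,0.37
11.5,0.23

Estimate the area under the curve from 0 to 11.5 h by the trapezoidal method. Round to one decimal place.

Trapezoidal AUC_0→11.5:
  [0→2]: (8.91+4.71)/2 × 2 = 13.62
  [2→3]: (4.71+3.42)/2 × 1 = 4.065
  [3→7]: (3.42+0.95)/2 × 4 = 8.74
  [7→8]: (0.95+0.69)/2 × 1 = 0.82
  [8→10]: (0.69+0.37)/2 × 2 = 1.06
  [10→11.5]: (0.37+0.23)/2 × 1.5 = 0.45
  Sum = 28.755 µg/mL·h

AUC = 28.8 µg/mL·h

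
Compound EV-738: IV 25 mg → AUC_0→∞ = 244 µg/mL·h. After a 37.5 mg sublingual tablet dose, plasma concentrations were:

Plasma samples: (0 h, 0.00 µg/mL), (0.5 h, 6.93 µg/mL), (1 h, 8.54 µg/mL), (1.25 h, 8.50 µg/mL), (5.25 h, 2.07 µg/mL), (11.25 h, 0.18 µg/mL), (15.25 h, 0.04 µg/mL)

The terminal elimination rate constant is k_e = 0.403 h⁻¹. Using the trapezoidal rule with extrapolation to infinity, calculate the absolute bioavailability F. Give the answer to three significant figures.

F = 0.0988

Trapezoidal AUC_0→15.25 (sublingual tablet):
  [0→0.5]: (0.00+6.93)/2 × 0.5 = 1.7325
  [0.5→1]: (6.93+8.54)/2 × 0.5 = 3.8675
  [1→1.25]: (8.54+8.50)/2 × 0.25 = 2.13
  [1.25→5.25]: (8.50+2.07)/2 × 4 = 21.14
  [5.25→11.25]: (2.07+0.18)/2 × 6 = 6.75
  [11.25→15.25]: (0.18+0.04)/2 × 4 = 0.44
  Sum = 36.06 µg/mL·h
Tail: C_last/k_e = 0.04/0.403 = 0.099
AUC_0→∞ (sublingual tablet) = 36.06 + 0.099 = 36.159 µg/mL·h
F = (AUC_ev/D_ev)/(AUC_iv/D_iv) = (36.159/37.5)/(244/25) = 0.96424/9.76 = 0.0988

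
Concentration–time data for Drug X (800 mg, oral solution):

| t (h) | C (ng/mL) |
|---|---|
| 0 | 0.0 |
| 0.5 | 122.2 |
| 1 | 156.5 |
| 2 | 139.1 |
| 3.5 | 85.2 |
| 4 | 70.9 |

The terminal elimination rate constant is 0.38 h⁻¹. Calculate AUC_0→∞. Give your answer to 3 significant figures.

Trapezoidal AUC_0→4:
  [0→0.5]: (0.0+122.2)/2 × 0.5 = 30.55
  [0.5→1]: (122.2+156.5)/2 × 0.5 = 69.675
  [1→2]: (156.5+139.1)/2 × 1 = 147.8
  [2→3.5]: (139.1+85.2)/2 × 1.5 = 168.225
  [3.5→4]: (85.2+70.9)/2 × 0.5 = 39.025
  Sum = 455.275 ng/mL·h
Extrapolated tail: C_last / k_e = 70.9 / 0.38 = 186.579
AUC_0→∞ = 455.275 + 186.579 = 641.854 ng/mL·h

AUC = 642 ng/mL·h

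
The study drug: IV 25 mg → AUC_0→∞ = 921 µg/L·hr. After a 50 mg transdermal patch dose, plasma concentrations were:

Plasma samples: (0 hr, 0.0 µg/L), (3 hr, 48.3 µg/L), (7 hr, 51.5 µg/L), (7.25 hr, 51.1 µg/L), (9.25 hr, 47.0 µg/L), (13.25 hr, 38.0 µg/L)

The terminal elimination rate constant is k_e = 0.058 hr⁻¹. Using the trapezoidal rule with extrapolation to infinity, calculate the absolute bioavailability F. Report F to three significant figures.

F = 0.656

Trapezoidal AUC_0→13.25 (transdermal patch):
  [0→3]: (0.0+48.3)/2 × 3 = 72.45
  [3→7]: (48.3+51.5)/2 × 4 = 199.6
  [7→7.25]: (51.5+51.1)/2 × 0.25 = 12.825
  [7.25→9.25]: (51.1+47.0)/2 × 2 = 98.1
  [9.25→13.25]: (47.0+38.0)/2 × 4 = 170.0
  Sum = 552.975 µg/L·hr
Tail: C_last/k_e = 38.0/0.058 = 655.172
AUC_0→∞ (transdermal patch) = 552.975 + 655.172 = 1208.147 µg/L·hr
F = (AUC_ev/D_ev)/(AUC_iv/D_iv) = (1208.147/50)/(921/25) = 24.16294/36.84 = 0.6559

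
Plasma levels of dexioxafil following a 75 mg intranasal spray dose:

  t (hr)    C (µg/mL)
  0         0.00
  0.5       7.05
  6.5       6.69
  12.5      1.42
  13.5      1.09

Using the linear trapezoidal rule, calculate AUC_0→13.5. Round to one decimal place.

AUC = 68.6 µg/mL·hr

Trapezoidal AUC_0→13.5:
  [0→0.5]: (0.00+7.05)/2 × 0.5 = 1.7625
  [0.5→6.5]: (7.05+6.69)/2 × 6 = 41.22
  [6.5→12.5]: (6.69+1.42)/2 × 6 = 24.33
  [12.5→13.5]: (1.42+1.09)/2 × 1 = 1.255
  Sum = 68.5675 µg/mL·hr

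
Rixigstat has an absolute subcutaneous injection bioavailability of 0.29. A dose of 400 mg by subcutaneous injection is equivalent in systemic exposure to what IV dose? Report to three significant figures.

Systemic exposure from an extravascular dose = F × D_ev, so the equivalent IV dose is F × D_ev.
D_iv = F × D_ev = 0.29 × 400 = 116 mg

D_iv = 116 mg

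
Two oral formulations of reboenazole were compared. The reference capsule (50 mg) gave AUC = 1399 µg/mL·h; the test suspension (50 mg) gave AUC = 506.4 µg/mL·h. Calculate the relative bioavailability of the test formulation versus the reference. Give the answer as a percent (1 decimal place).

F_rel = (AUC_test/D_test) / (AUC_ref/D_ref)
      = (506.4/50) / (1399/50)
      = 10.128 / 27.98 = 0.3620 = 36.20%

F_rel = 36.2%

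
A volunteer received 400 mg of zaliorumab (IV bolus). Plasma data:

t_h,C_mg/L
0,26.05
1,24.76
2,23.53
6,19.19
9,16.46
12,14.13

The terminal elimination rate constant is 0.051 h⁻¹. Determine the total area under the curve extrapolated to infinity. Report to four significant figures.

AUC = 511.4 mg/L·h

Trapezoidal AUC_0→12:
  [0→1]: (26.05+24.76)/2 × 1 = 25.405
  [1→2]: (24.76+23.53)/2 × 1 = 24.145
  [2→6]: (23.53+19.19)/2 × 4 = 85.44
  [6→9]: (19.19+16.46)/2 × 3 = 53.475
  [9→12]: (16.46+14.13)/2 × 3 = 45.885
  Sum = 234.35 mg/L·h
Extrapolated tail: C_last / k_e = 14.13 / 0.051 = 277.059
AUC_0→∞ = 234.35 + 277.059 = 511.409 mg/L·h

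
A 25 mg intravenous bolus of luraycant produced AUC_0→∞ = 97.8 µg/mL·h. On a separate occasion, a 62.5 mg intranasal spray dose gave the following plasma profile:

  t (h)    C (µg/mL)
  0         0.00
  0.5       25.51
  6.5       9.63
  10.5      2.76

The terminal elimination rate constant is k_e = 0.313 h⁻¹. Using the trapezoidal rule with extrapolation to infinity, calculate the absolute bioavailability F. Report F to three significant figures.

Trapezoidal AUC_0→10.5 (intranasal spray):
  [0→0.5]: (0.00+25.51)/2 × 0.5 = 6.3775
  [0.5→6.5]: (25.51+9.63)/2 × 6 = 105.42
  [6.5→10.5]: (9.63+2.76)/2 × 4 = 24.78
  Sum = 136.5775 µg/mL·h
Tail: C_last/k_e = 2.76/0.313 = 8.818
AUC_0→∞ (intranasal spray) = 136.5775 + 8.818 = 145.3955 µg/mL·h
F = (AUC_ev/D_ev)/(AUC_iv/D_iv) = (145.3955/62.5)/(97.8/25) = 2.326328/3.912 = 0.5947

F = 0.595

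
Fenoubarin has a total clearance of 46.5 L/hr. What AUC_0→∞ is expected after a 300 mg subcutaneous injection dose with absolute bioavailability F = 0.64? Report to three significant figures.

AUC_0→∞ = F × Dose / CL
        = 0.64 × 300 / 46.5 = 4.12903 mg/L·hr

AUC = 4.13 mg/L·hr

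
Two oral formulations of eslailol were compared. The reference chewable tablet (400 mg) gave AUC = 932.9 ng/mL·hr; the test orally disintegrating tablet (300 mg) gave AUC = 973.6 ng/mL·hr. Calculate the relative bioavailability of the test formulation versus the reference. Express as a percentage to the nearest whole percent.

F_rel = 139%

F_rel = (AUC_test/D_test) / (AUC_ref/D_ref)
      = (973.6/300) / (932.9/400)
      = 3.24533 / 2.33225 = 1.3915 = 139.15%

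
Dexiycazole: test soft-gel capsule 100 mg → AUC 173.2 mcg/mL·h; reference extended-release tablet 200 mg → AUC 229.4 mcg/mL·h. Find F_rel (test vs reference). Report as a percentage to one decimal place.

F_rel = 151.0%

F_rel = (AUC_test/D_test) / (AUC_ref/D_ref)
      = (173.2/100) / (229.4/200)
      = 1.732 / 1.147 = 1.5100 = 151.00%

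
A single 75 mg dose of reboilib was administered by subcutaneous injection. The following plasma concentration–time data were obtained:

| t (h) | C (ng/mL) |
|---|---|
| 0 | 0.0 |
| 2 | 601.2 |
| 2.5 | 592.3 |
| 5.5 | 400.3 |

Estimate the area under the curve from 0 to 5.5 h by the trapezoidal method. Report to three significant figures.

Trapezoidal AUC_0→5.5:
  [0→2]: (0.0+601.2)/2 × 2 = 601.2
  [2→2.5]: (601.2+592.3)/2 × 0.5 = 298.375
  [2.5→5.5]: (592.3+400.3)/2 × 3 = 1488.9
  Sum = 2388.475 ng/mL·h

AUC = 2390 ng/mL·h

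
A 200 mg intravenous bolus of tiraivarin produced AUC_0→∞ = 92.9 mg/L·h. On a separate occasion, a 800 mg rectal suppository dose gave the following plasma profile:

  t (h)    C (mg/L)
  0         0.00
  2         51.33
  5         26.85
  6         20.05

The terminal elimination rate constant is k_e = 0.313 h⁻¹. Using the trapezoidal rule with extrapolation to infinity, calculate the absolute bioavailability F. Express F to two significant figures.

F = 0.69

Trapezoidal AUC_0→6 (rectal suppository):
  [0→2]: (0.00+51.33)/2 × 2 = 51.33
  [2→5]: (51.33+26.85)/2 × 3 = 117.27
  [5→6]: (26.85+20.05)/2 × 1 = 23.45
  Sum = 192.05 mg/L·h
Tail: C_last/k_e = 20.05/0.313 = 64.058
AUC_0→∞ (rectal suppository) = 192.05 + 64.058 = 256.108 mg/L·h
F = (AUC_ev/D_ev)/(AUC_iv/D_iv) = (256.108/800)/(92.9/200) = 0.320135/0.4645 = 0.6892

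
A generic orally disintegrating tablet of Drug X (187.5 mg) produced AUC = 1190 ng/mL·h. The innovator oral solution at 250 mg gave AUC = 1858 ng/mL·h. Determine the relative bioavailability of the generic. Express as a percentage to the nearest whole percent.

F_rel = (AUC_test/D_test) / (AUC_ref/D_ref)
      = (1190/187.5) / (1858/250)
      = 6.34667 / 7.432 = 0.8540 = 85.40%

F_rel = 85%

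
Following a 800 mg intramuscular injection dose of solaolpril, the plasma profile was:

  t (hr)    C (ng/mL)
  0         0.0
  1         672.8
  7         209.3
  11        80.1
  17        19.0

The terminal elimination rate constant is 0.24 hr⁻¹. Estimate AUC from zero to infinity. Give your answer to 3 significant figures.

AUC = 3940 ng/mL·hr

Trapezoidal AUC_0→17:
  [0→1]: (0.0+672.8)/2 × 1 = 336.4
  [1→7]: (672.8+209.3)/2 × 6 = 2646.3
  [7→11]: (209.3+80.1)/2 × 4 = 578.8
  [11→17]: (80.1+19.0)/2 × 6 = 297.3
  Sum = 3858.8 ng/mL·hr
Extrapolated tail: C_last / k_e = 19.0 / 0.24 = 79.167
AUC_0→∞ = 3858.8 + 79.167 = 3937.967 ng/mL·hr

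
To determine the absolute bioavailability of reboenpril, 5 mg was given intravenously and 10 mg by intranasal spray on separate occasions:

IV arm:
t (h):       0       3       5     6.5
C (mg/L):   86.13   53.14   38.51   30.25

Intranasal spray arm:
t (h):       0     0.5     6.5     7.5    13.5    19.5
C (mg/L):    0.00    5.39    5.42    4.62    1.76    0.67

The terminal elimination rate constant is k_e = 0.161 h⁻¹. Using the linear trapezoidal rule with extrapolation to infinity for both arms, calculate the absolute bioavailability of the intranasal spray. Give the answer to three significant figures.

F = 0.0642

Trapezoidal AUC_0→6.5 (IV):
  [0→3]: (86.13+53.14)/2 × 3 = 208.905
  [3→5]: (53.14+38.51)/2 × 2 = 91.65
  [5→6.5]: (38.51+30.25)/2 × 1.5 = 51.57
  Sum = 352.125 mg/L·h
IV tail: 30.25/0.161 = 187.888; AUC_iv,0→∞ = 352.125 + 187.888 = 540.013 mg/L·h
Trapezoidal AUC_0→19.5 (intranasal spray):
  [0→0.5]: (0.00+5.39)/2 × 0.5 = 1.3475
  [0.5→6.5]: (5.39+5.42)/2 × 6 = 32.43
  [6.5→7.5]: (5.42+4.62)/2 × 1 = 5.02
  [7.5→13.5]: (4.62+1.76)/2 × 6 = 19.14
  [13.5→19.5]: (1.76+0.67)/2 × 6 = 7.29
  Sum = 65.2275 mg/L·h
intranasal spray tail: 0.67/0.161 = 4.161; AUC_ev,0→∞ = 65.2275 + 4.161 = 69.3885 mg/L·h
F = (AUC_ev/D_ev)/(AUC_iv/D_iv) = (69.3885/10)/(540.013/5) = 6.93885/108.0026 = 0.0642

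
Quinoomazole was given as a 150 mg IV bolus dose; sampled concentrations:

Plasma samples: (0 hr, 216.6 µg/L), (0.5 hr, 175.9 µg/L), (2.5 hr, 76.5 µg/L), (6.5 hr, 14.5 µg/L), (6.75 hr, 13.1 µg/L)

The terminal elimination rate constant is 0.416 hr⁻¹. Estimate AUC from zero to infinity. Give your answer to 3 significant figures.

Trapezoidal AUC_0→6.75:
  [0→0.5]: (216.6+175.9)/2 × 0.5 = 98.125
  [0.5→2.5]: (175.9+76.5)/2 × 2 = 252.4
  [2.5→6.5]: (76.5+14.5)/2 × 4 = 182.0
  [6.5→6.75]: (14.5+13.1)/2 × 0.25 = 3.45
  Sum = 535.975 µg/L·hr
Extrapolated tail: C_last / k_e = 13.1 / 0.416 = 31.490
AUC_0→∞ = 535.975 + 31.490 = 567.465 µg/L·hr

AUC = 567 µg/L·hr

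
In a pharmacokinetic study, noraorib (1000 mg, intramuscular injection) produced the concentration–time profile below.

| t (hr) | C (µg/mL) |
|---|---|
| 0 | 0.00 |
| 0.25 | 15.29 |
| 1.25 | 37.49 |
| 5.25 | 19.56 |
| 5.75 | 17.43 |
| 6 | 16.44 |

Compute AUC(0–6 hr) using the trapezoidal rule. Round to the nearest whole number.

Trapezoidal AUC_0→6:
  [0→0.25]: (0.00+15.29)/2 × 0.25 = 1.91125
  [0.25→1.25]: (15.29+37.49)/2 × 1 = 26.39
  [1.25→5.25]: (37.49+19.56)/2 × 4 = 114.1
  [5.25→5.75]: (19.56+17.43)/2 × 0.5 = 9.2475
  [5.75→6]: (17.43+16.44)/2 × 0.25 = 4.23375
  Sum = 155.8825 µg/mL·hr

AUC = 156 µg/mL·hr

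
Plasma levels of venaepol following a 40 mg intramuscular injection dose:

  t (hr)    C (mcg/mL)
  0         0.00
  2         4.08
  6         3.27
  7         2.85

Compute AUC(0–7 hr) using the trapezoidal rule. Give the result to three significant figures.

Trapezoidal AUC_0→7:
  [0→2]: (0.00+4.08)/2 × 2 = 4.08
  [2→6]: (4.08+3.27)/2 × 4 = 14.7
  [6→7]: (3.27+2.85)/2 × 1 = 3.06
  Sum = 21.84 mcg/mL·hr

AUC = 21.8 mcg/mL·hr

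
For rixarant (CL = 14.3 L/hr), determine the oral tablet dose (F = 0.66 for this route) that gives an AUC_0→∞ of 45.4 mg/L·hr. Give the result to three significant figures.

Dose = CL × AUC_0→∞ / F
     = 14.3 × 45.4 / 0.66 = 983.667 mg

Dose = 984 mg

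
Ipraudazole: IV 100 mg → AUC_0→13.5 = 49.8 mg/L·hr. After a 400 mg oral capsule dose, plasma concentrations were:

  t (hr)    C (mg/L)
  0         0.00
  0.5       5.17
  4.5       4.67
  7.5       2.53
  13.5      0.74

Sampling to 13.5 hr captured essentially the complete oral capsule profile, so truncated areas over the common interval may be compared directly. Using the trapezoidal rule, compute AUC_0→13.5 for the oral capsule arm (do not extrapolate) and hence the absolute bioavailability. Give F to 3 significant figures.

F = 0.209

Trapezoidal AUC_0→13.5 (oral capsule):
  [0→0.5]: (0.00+5.17)/2 × 0.5 = 1.2925
  [0.5→4.5]: (5.17+4.67)/2 × 4 = 19.68
  [4.5→7.5]: (4.67+2.53)/2 × 3 = 10.8
  [7.5→13.5]: (2.53+0.74)/2 × 6 = 9.81
  Sum = 41.5825 mg/L·hr
F = (AUC_ev/D_ev)/(AUC_iv/D_iv) = (41.5825/400)/(49.8/100) = 0.10395625/0.498 = 0.2087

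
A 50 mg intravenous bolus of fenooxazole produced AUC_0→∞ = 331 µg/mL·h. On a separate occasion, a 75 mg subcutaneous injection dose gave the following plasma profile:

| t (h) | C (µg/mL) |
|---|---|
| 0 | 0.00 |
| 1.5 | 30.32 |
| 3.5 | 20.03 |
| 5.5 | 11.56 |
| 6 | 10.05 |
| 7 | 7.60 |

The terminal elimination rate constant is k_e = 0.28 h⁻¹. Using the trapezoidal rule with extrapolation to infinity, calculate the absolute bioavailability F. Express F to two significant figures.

Trapezoidal AUC_0→7 (subcutaneous injection):
  [0→1.5]: (0.00+30.32)/2 × 1.5 = 22.74
  [1.5→3.5]: (30.32+20.03)/2 × 2 = 50.35
  [3.5→5.5]: (20.03+11.56)/2 × 2 = 31.59
  [5.5→6]: (11.56+10.05)/2 × 0.5 = 5.4025
  [6→7]: (10.05+7.60)/2 × 1 = 8.825
  Sum = 118.9075 µg/mL·h
Tail: C_last/k_e = 7.60/0.28 = 27.143
AUC_0→∞ (subcutaneous injection) = 118.9075 + 27.143 = 146.0505 µg/mL·h
F = (AUC_ev/D_ev)/(AUC_iv/D_iv) = (146.0505/75)/(331/50) = 1.94734/6.62 = 0.2942

F = 0.29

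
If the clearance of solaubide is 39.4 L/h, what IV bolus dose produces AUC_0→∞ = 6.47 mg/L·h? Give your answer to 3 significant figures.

Dose = 255 mg

Dose_iv = CL × AUC_0→∞
     = 39.4 × 6.47 = 254.918 mg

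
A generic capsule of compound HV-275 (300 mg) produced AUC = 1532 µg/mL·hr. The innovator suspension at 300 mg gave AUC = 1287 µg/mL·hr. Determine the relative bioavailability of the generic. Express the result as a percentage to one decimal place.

F_rel = (AUC_test/D_test) / (AUC_ref/D_ref)
      = (1532/300) / (1287/300)
      = 5.10667 / 4.29 = 1.1904 = 119.04%

F_rel = 119.0%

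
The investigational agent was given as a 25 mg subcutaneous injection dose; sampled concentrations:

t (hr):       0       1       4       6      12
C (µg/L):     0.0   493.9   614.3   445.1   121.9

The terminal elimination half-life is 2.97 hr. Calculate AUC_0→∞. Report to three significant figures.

AUC = 5190 µg/L·hr

Trapezoidal AUC_0→12:
  [0→1]: (0.0+493.9)/2 × 1 = 246.95
  [1→4]: (493.9+614.3)/2 × 3 = 1662.3
  [4→6]: (614.3+445.1)/2 × 2 = 1059.4
  [6→12]: (445.1+121.9)/2 × 6 = 1701.0
  Sum = 4669.65 µg/L·hr
k_e = ln2 / t½ = 0.693147 / 2.97 = 0.2334 hr^-1
Extrapolated tail: C_last / k_e = 121.9 / 0.2334 = 522.279
AUC_0→∞ = 4669.65 + 522.279 = 5191.929 µg/L·hr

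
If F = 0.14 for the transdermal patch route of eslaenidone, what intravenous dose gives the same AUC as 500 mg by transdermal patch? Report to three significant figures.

D_iv = 70.0 mg

Systemic exposure from an extravascular dose = F × D_ev, so the equivalent IV dose is F × D_ev.
D_iv = F × D_ev = 0.14 × 500 = 70 mg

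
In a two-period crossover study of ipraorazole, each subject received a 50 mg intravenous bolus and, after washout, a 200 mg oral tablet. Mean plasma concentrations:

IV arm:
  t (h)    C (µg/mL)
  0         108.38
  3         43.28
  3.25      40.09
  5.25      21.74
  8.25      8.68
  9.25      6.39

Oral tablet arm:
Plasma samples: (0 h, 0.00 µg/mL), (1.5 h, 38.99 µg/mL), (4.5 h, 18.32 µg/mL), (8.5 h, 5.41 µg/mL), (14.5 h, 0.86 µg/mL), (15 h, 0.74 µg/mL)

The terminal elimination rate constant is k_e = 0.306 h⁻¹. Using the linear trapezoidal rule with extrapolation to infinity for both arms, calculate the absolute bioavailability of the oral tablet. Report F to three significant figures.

Trapezoidal AUC_0→9.25 (IV):
  [0→3]: (108.38+43.28)/2 × 3 = 227.49
  [3→3.25]: (43.28+40.09)/2 × 0.25 = 10.42125
  [3.25→5.25]: (40.09+21.74)/2 × 2 = 61.83
  [5.25→8.25]: (21.74+8.68)/2 × 3 = 45.63
  [8.25→9.25]: (8.68+6.39)/2 × 1 = 7.535
  Sum = 352.90625 µg/mL·h
IV tail: 6.39/0.306 = 20.882; AUC_iv,0→∞ = 352.90625 + 20.882 = 373.78825 µg/mL·h
Trapezoidal AUC_0→15 (oral tablet):
  [0→1.5]: (0.00+38.99)/2 × 1.5 = 29.2425
  [1.5→4.5]: (38.99+18.32)/2 × 3 = 85.965
  [4.5→8.5]: (18.32+5.41)/2 × 4 = 47.46
  [8.5→14.5]: (5.41+0.86)/2 × 6 = 18.81
  [14.5→15]: (0.86+0.74)/2 × 0.5 = 0.4
  Sum = 181.8775 µg/mL·h
oral tablet tail: 0.74/0.306 = 2.418; AUC_ev,0→∞ = 181.8775 + 2.418 = 184.2955 µg/mL·h
F = (AUC_ev/D_ev)/(AUC_iv/D_iv) = (184.2955/200)/(373.78825/50) = 0.9214775/7.475765 = 0.1233

F = 0.123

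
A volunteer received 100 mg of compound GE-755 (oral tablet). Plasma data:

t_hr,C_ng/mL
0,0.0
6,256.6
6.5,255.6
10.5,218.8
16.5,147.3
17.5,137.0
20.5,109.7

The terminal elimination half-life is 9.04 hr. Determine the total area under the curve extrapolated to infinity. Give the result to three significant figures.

Trapezoidal AUC_0→20.5:
  [0→6]: (0.0+256.6)/2 × 6 = 769.8
  [6→6.5]: (256.6+255.6)/2 × 0.5 = 128.05
  [6.5→10.5]: (255.6+218.8)/2 × 4 = 948.8
  [10.5→16.5]: (218.8+147.3)/2 × 6 = 1098.3
  [16.5→17.5]: (147.3+137.0)/2 × 1 = 142.15
  [17.5→20.5]: (137.0+109.7)/2 × 3 = 370.05
  Sum = 3457.15 ng/mL·hr
k_e = ln2 / t½ = 0.693147 / 9.04 = 0.0767 hr^-1
Extrapolated tail: C_last / k_e = 109.7 / 0.0767 = 1430.248
AUC_0→∞ = 3457.15 + 1430.248 = 4887.398 ng/mL·hr

AUC = 4890 ng/mL·hr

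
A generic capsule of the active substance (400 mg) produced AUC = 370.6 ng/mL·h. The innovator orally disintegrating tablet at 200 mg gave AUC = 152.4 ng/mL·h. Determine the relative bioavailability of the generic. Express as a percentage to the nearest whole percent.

F_rel = (AUC_test/D_test) / (AUC_ref/D_ref)
      = (370.6/400) / (152.4/200)
      = 0.9265 / 0.762 = 1.2159 = 121.59%

F_rel = 122%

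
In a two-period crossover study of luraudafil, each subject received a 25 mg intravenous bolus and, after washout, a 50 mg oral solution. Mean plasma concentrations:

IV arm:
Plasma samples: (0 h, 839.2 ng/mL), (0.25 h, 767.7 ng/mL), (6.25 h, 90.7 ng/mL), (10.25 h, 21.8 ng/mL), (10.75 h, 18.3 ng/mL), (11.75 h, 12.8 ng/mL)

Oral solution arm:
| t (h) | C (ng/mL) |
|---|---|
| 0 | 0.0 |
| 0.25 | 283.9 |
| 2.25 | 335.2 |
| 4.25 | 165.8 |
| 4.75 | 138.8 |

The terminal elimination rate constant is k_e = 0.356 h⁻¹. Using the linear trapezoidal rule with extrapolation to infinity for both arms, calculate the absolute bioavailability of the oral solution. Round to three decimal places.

F = 0.265

Trapezoidal AUC_0→11.75 (IV):
  [0→0.25]: (839.2+767.7)/2 × 0.25 = 200.8625
  [0.25→6.25]: (767.7+90.7)/2 × 6 = 2575.2
  [6.25→10.25]: (90.7+21.8)/2 × 4 = 225.0
  [10.25→10.75]: (21.8+18.3)/2 × 0.5 = 10.025
  [10.75→11.75]: (18.3+12.8)/2 × 1 = 15.55
  Sum = 3026.6375 ng/mL·h
IV tail: 12.8/0.356 = 35.955; AUC_iv,0→∞ = 3026.6375 + 35.955 = 3062.5925 ng/mL·h
Trapezoidal AUC_0→4.75 (oral solution):
  [0→0.25]: (0.0+283.9)/2 × 0.25 = 35.4875
  [0.25→2.25]: (283.9+335.2)/2 × 2 = 619.1
  [2.25→4.25]: (335.2+165.8)/2 × 2 = 501.0
  [4.25→4.75]: (165.8+138.8)/2 × 0.5 = 76.15
  Sum = 1231.7375 ng/mL·h
oral solution tail: 138.8/0.356 = 389.888; AUC_ev,0→∞ = 1231.7375 + 389.888 = 1621.6255 ng/mL·h
F = (AUC_ev/D_ev)/(AUC_iv/D_iv) = (1621.6255/50)/(3062.5925/25) = 32.43251/122.5037 = 0.2647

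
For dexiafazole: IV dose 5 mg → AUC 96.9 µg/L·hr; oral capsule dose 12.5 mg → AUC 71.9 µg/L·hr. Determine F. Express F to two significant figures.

F = 0.30

F = (AUC_ev / D_ev) / (AUC_iv / D_iv)
  = (71.9/12.5) / (96.9/5)
  = 5.752 / 19.38 = 0.2968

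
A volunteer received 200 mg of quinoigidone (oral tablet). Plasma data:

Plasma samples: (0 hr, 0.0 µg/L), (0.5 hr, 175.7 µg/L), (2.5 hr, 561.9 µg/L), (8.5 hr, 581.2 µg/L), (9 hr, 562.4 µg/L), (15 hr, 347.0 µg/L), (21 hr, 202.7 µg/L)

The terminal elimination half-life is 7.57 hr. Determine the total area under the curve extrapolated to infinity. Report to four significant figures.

Trapezoidal AUC_0→21:
  [0→0.5]: (0.0+175.7)/2 × 0.5 = 43.925
  [0.5→2.5]: (175.7+561.9)/2 × 2 = 737.6
  [2.5→8.5]: (561.9+581.2)/2 × 6 = 3429.3
  [8.5→9]: (581.2+562.4)/2 × 0.5 = 285.9
  [9→15]: (562.4+347.0)/2 × 6 = 2728.2
  [15→21]: (347.0+202.7)/2 × 6 = 1649.1
  Sum = 8874.025 µg/L·hr
k_e = ln2 / t½ = 0.693147 / 7.57 = 0.0916 hr^-1
Extrapolated tail: C_last / k_e = 202.7 / 0.0916 = 2212.882
AUC_0→∞ = 8874.025 + 2212.882 = 11086.907 µg/L·hr

AUC = 11090 µg/L·hr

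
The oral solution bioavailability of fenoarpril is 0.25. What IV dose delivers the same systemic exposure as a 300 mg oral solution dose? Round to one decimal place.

Systemic exposure from an extravascular dose = F × D_ev, so the equivalent IV dose is F × D_ev.
D_iv = F × D_ev = 0.25 × 300 = 75 mg

D_iv = 75.0 mg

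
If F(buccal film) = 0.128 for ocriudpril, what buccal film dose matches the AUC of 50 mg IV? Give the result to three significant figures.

For equal systemic exposure: F × D_ev = D_iv
D_ev = D_iv / F = 50 / 0.128 = 390.625 mg

D_buccal = 391 mg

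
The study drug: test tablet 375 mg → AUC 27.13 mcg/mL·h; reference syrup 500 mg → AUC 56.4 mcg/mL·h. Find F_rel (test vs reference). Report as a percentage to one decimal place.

F_rel = 64.1%

F_rel = (AUC_test/D_test) / (AUC_ref/D_ref)
      = (27.13/375) / (56.4/500)
      = 0.0723467 / 0.1128 = 0.6414 = 64.14%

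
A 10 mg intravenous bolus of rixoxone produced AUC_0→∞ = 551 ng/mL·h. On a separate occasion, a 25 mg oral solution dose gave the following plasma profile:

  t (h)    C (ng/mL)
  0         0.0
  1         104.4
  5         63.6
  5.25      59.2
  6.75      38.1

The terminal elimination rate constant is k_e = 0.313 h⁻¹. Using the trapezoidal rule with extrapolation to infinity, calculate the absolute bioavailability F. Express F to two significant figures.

F = 0.43

Trapezoidal AUC_0→6.75 (oral solution):
  [0→1]: (0.0+104.4)/2 × 1 = 52.2
  [1→5]: (104.4+63.6)/2 × 4 = 336.0
  [5→5.25]: (63.6+59.2)/2 × 0.25 = 15.35
  [5.25→6.75]: (59.2+38.1)/2 × 1.5 = 72.975
  Sum = 476.525 ng/mL·h
Tail: C_last/k_e = 38.1/0.313 = 121.725
AUC_0→∞ (oral solution) = 476.525 + 121.725 = 598.25 ng/mL·h
F = (AUC_ev/D_ev)/(AUC_iv/D_iv) = (598.25/25)/(551/10) = 23.93/55.1 = 0.4343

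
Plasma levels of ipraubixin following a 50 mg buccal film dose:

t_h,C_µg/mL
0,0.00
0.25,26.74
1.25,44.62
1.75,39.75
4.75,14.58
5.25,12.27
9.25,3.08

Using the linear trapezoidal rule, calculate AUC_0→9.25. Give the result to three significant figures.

AUC = 179 µg/mL·h

Trapezoidal AUC_0→9.25:
  [0→0.25]: (0.00+26.74)/2 × 0.25 = 3.3425
  [0.25→1.25]: (26.74+44.62)/2 × 1 = 35.68
  [1.25→1.75]: (44.62+39.75)/2 × 0.5 = 21.0925
  [1.75→4.75]: (39.75+14.58)/2 × 3 = 81.495
  [4.75→5.25]: (14.58+12.27)/2 × 0.5 = 6.7125
  [5.25→9.25]: (12.27+3.08)/2 × 4 = 30.7
  Sum = 179.0225 µg/mL·h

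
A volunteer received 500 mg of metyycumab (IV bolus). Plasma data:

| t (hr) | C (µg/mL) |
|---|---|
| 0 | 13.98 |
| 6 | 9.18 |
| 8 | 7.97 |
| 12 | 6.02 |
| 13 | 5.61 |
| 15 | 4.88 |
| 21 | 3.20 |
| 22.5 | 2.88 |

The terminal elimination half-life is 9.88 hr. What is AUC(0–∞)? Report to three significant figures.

Trapezoidal AUC_0→22.5:
  [0→6]: (13.98+9.18)/2 × 6 = 69.48
  [6→8]: (9.18+7.97)/2 × 2 = 17.15
  [8→12]: (7.97+6.02)/2 × 4 = 27.98
  [12→13]: (6.02+5.61)/2 × 1 = 5.815
  [13→15]: (5.61+4.88)/2 × 2 = 10.49
  [15→21]: (4.88+3.20)/2 × 6 = 24.24
  [21→22.5]: (3.20+2.88)/2 × 1.5 = 4.56
  Sum = 159.715 µg/mL·hr
k_e = ln2 / t½ = 0.693147 / 9.88 = 0.0702 hr^-1
Extrapolated tail: C_last / k_e = 2.88 / 0.0702 = 41.026
AUC_0→∞ = 159.715 + 41.026 = 200.741 µg/mL·hr

AUC = 201 µg/mL·hr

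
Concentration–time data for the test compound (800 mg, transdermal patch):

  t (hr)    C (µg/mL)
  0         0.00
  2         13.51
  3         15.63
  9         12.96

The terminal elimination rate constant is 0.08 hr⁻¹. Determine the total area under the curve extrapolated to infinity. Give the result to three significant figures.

AUC = 276 µg/mL·hr

Trapezoidal AUC_0→9:
  [0→2]: (0.00+13.51)/2 × 2 = 13.51
  [2→3]: (13.51+15.63)/2 × 1 = 14.57
  [3→9]: (15.63+12.96)/2 × 6 = 85.77
  Sum = 113.85 µg/mL·hr
Extrapolated tail: C_last / k_e = 12.96 / 0.08 = 162.000
AUC_0→∞ = 113.85 + 162.000 = 275.85 µg/mL·hr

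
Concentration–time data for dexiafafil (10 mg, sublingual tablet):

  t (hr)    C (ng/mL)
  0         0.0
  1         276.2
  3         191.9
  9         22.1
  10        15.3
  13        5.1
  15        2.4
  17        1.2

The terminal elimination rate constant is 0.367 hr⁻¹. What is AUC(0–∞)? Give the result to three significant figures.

AUC = 1310 ng/mL·hr

Trapezoidal AUC_0→17:
  [0→1]: (0.0+276.2)/2 × 1 = 138.1
  [1→3]: (276.2+191.9)/2 × 2 = 468.1
  [3→9]: (191.9+22.1)/2 × 6 = 642.0
  [9→10]: (22.1+15.3)/2 × 1 = 18.7
  [10→13]: (15.3+5.1)/2 × 3 = 30.6
  [13→15]: (5.1+2.4)/2 × 2 = 7.5
  [15→17]: (2.4+1.2)/2 × 2 = 3.6
  Sum = 1308.6 ng/mL·hr
Extrapolated tail: C_last / k_e = 1.2 / 0.367 = 3.270
AUC_0→∞ = 1308.6 + 3.270 = 1311.87 ng/mL·hr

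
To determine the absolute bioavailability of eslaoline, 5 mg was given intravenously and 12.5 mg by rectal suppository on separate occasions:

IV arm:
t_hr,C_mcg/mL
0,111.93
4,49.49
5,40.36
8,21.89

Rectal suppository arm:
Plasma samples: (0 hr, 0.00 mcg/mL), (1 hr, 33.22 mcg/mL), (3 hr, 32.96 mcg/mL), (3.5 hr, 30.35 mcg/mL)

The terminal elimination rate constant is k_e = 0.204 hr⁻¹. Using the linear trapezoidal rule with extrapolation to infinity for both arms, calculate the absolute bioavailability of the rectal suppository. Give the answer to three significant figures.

Trapezoidal AUC_0→8 (IV):
  [0→4]: (111.93+49.49)/2 × 4 = 322.84
  [4→5]: (49.49+40.36)/2 × 1 = 44.925
  [5→8]: (40.36+21.89)/2 × 3 = 93.375
  Sum = 461.14 mcg/mL·hr
IV tail: 21.89/0.204 = 107.304; AUC_iv,0→∞ = 461.14 + 107.304 = 568.444 mcg/mL·hr
Trapezoidal AUC_0→3.5 (rectal suppository):
  [0→1]: (0.00+33.22)/2 × 1 = 16.61
  [1→3]: (33.22+32.96)/2 × 2 = 66.18
  [3→3.5]: (32.96+30.35)/2 × 0.5 = 15.8275
  Sum = 98.6175 mcg/mL·hr
rectal suppository tail: 30.35/0.204 = 148.775; AUC_ev,0→∞ = 98.6175 + 148.775 = 247.3925 mcg/mL·hr
F = (AUC_ev/D_ev)/(AUC_iv/D_iv) = (247.3925/12.5)/(568.444/5) = 19.7914/113.6888 = 0.1741

F = 0.174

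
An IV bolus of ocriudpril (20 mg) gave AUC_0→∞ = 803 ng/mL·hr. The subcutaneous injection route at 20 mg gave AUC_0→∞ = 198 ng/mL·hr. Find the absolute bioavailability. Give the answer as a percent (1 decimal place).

F = 24.7%

F = (AUC_ev / D_ev) / (AUC_iv / D_iv)
  = (198/20) / (803/20)
  = 9.9 / 40.15 = 0.2466
  = 24.66%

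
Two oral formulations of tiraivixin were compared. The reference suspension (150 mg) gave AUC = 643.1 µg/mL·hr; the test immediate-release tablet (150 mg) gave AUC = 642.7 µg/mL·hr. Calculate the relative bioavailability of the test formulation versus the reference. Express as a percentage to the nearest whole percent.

F_rel = 100%

F_rel = (AUC_test/D_test) / (AUC_ref/D_ref)
      = (642.7/150) / (643.1/150)
      = 4.28467 / 4.28733 = 0.9994 = 99.94%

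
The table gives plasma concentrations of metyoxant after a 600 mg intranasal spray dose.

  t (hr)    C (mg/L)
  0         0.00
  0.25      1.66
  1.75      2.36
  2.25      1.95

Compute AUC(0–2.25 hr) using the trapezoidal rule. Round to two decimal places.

Trapezoidal AUC_0→2.25:
  [0→0.25]: (0.00+1.66)/2 × 0.25 = 0.2075
  [0.25→1.75]: (1.66+2.36)/2 × 1.5 = 3.015
  [1.75→2.25]: (2.36+1.95)/2 × 0.5 = 1.0775
  Sum = 4.3 mg/L·hr

AUC = 4.30 mg/L·hr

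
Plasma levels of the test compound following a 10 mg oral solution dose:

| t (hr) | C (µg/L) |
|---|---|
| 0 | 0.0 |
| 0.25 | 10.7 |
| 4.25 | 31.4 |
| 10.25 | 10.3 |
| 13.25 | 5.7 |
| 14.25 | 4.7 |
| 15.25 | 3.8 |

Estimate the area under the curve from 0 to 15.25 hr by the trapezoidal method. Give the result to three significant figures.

AUC = 244 µg/L·hr

Trapezoidal AUC_0→15.25:
  [0→0.25]: (0.0+10.7)/2 × 0.25 = 1.3375
  [0.25→4.25]: (10.7+31.4)/2 × 4 = 84.2
  [4.25→10.25]: (31.4+10.3)/2 × 6 = 125.1
  [10.25→13.25]: (10.3+5.7)/2 × 3 = 24.0
  [13.25→14.25]: (5.7+4.7)/2 × 1 = 5.2
  [14.25→15.25]: (4.7+3.8)/2 × 1 = 4.25
  Sum = 244.0875 µg/L·hr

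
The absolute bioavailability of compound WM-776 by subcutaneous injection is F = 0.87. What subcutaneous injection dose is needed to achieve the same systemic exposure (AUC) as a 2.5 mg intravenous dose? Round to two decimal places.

For equal systemic exposure: F × D_ev = D_iv
D_ev = D_iv / F = 2.5 / 0.87 = 2.87356 mg

D_subcutaneous = 2.87 mg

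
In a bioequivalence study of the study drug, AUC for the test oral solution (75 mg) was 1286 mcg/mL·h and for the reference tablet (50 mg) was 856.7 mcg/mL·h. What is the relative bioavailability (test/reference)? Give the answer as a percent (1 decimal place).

F_rel = (AUC_test/D_test) / (AUC_ref/D_ref)
      = (1286/75) / (856.7/50)
      = 17.1467 / 17.134 = 1.0007 = 100.07%

F_rel = 100.1%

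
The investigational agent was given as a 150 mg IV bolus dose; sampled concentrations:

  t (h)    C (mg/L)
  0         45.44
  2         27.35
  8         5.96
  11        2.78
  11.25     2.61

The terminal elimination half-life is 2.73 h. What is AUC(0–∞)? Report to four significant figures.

Trapezoidal AUC_0→11.25:
  [0→2]: (45.44+27.35)/2 × 2 = 72.79
  [2→8]: (27.35+5.96)/2 × 6 = 99.93
  [8→11]: (5.96+2.78)/2 × 3 = 13.11
  [11→11.25]: (2.78+2.61)/2 × 0.25 = 0.67375
  Sum = 186.50375 mg/L·h
k_e = ln2 / t½ = 0.693147 / 2.73 = 0.2539 h^-1
Extrapolated tail: C_last / k_e = 2.61 / 0.2539 = 10.280
AUC_0→∞ = 186.50375 + 10.280 = 196.78375 mg/L·h

AUC = 196.8 mg/L·h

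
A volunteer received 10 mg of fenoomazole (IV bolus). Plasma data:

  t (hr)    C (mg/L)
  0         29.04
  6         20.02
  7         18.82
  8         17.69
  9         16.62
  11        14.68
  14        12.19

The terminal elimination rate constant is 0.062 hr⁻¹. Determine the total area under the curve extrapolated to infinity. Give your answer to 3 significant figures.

AUC = 470 mg/L·hr

Trapezoidal AUC_0→14:
  [0→6]: (29.04+20.02)/2 × 6 = 147.18
  [6→7]: (20.02+18.82)/2 × 1 = 19.42
  [7→8]: (18.82+17.69)/2 × 1 = 18.255
  [8→9]: (17.69+16.62)/2 × 1 = 17.155
  [9→11]: (16.62+14.68)/2 × 2 = 31.3
  [11→14]: (14.68+12.19)/2 × 3 = 40.305
  Sum = 273.615 mg/L·hr
Extrapolated tail: C_last / k_e = 12.19 / 0.062 = 196.613
AUC_0→∞ = 273.615 + 196.613 = 470.228 mg/L·hr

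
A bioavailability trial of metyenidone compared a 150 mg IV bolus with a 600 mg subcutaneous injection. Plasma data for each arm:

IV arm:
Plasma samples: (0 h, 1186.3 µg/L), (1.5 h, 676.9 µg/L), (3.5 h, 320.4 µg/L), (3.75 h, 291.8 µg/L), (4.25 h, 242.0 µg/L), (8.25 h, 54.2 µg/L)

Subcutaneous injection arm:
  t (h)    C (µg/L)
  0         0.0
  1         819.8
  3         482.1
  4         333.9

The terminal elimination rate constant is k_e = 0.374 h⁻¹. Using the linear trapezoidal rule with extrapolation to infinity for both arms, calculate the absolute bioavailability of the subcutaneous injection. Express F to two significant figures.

F = 0.23

Trapezoidal AUC_0→8.25 (IV):
  [0→1.5]: (1186.3+676.9)/2 × 1.5 = 1397.4
  [1.5→3.5]: (676.9+320.4)/2 × 2 = 997.3
  [3.5→3.75]: (320.4+291.8)/2 × 0.25 = 76.525
  [3.75→4.25]: (291.8+242.0)/2 × 0.5 = 133.45
  [4.25→8.25]: (242.0+54.2)/2 × 4 = 592.4
  Sum = 3197.075 µg/L·h
IV tail: 54.2/0.374 = 144.920; AUC_iv,0→∞ = 3197.075 + 144.920 = 3341.995 µg/L·h
Trapezoidal AUC_0→4 (subcutaneous injection):
  [0→1]: (0.0+819.8)/2 × 1 = 409.9
  [1→3]: (819.8+482.1)/2 × 2 = 1301.9
  [3→4]: (482.1+333.9)/2 × 1 = 408.0
  Sum = 2119.8 µg/L·h
subcutaneous injection tail: 333.9/0.374 = 892.781; AUC_ev,0→∞ = 2119.8 + 892.781 = 3012.581 µg/L·h
F = (AUC_ev/D_ev)/(AUC_iv/D_iv) = (3012.581/600)/(3341.995/150) = 5.02097/22.28 = 0.2254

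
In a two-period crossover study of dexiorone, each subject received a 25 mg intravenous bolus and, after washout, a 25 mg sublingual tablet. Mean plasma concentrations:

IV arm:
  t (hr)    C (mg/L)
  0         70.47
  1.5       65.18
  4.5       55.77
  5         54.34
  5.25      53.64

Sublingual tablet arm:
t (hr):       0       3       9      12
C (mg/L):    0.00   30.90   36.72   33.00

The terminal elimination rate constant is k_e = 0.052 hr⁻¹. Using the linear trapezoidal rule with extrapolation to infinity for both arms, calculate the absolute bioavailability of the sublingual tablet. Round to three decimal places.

F = 0.729

Trapezoidal AUC_0→5.25 (IV):
  [0→1.5]: (70.47+65.18)/2 × 1.5 = 101.7375
  [1.5→4.5]: (65.18+55.77)/2 × 3 = 181.425
  [4.5→5]: (55.77+54.34)/2 × 0.5 = 27.5275
  [5→5.25]: (54.34+53.64)/2 × 0.25 = 13.4975
  Sum = 324.1875 mg/L·hr
IV tail: 53.64/0.052 = 1031.538; AUC_iv,0→∞ = 324.1875 + 1031.538 = 1355.7255 mg/L·hr
Trapezoidal AUC_0→12 (sublingual tablet):
  [0→3]: (0.00+30.90)/2 × 3 = 46.35
  [3→9]: (30.90+36.72)/2 × 6 = 202.86
  [9→12]: (36.72+33.00)/2 × 3 = 104.58
  Sum = 353.79 mg/L·hr
sublingual tablet tail: 33.00/0.052 = 634.615; AUC_ev,0→∞ = 353.79 + 634.615 = 988.405 mg/L·hr
F = (AUC_ev/D_ev)/(AUC_iv/D_iv) = (988.405/25)/(1355.7255/25) = 39.5362/54.22902 = 0.7291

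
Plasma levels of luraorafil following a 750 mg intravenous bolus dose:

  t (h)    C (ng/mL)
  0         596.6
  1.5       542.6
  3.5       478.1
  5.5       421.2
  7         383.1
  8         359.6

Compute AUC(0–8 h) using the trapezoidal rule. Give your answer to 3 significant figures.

Trapezoidal AUC_0→8:
  [0→1.5]: (596.6+542.6)/2 × 1.5 = 854.4
  [1.5→3.5]: (542.6+478.1)/2 × 2 = 1020.7
  [3.5→5.5]: (478.1+421.2)/2 × 2 = 899.3
  [5.5→7]: (421.2+383.1)/2 × 1.5 = 603.225
  [7→8]: (383.1+359.6)/2 × 1 = 371.35
  Sum = 3748.975 ng/mL·h

AUC = 3750 ng/mL·h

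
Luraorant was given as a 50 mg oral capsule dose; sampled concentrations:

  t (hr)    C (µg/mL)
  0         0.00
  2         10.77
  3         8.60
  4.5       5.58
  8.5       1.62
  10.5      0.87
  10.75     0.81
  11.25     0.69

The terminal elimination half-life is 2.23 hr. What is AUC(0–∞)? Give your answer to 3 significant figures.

Trapezoidal AUC_0→11.25:
  [0→2]: (0.00+10.77)/2 × 2 = 10.77
  [2→3]: (10.77+8.60)/2 × 1 = 9.685
  [3→4.5]: (8.60+5.58)/2 × 1.5 = 10.635
  [4.5→8.5]: (5.58+1.62)/2 × 4 = 14.4
  [8.5→10.5]: (1.62+0.87)/2 × 2 = 2.49
  [10.5→10.75]: (0.87+0.81)/2 × 0.25 = 0.21
  [10.75→11.25]: (0.81+0.69)/2 × 0.5 = 0.375
  Sum = 48.565 µg/mL·hr
k_e = ln2 / t½ = 0.693147 / 2.23 = 0.3108 hr^-1
Extrapolated tail: C_last / k_e = 0.69 / 0.3108 = 2.220
AUC_0→∞ = 48.565 + 2.220 = 50.785 µg/mL·hr

AUC = 50.8 µg/mL·hr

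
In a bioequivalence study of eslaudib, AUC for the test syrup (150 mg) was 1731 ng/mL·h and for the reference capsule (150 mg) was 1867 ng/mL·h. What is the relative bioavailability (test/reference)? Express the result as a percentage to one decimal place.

F_rel = (AUC_test/D_test) / (AUC_ref/D_ref)
      = (1731/150) / (1867/150)
      = 11.54 / 12.4467 = 0.9272 = 92.72%

F_rel = 92.7%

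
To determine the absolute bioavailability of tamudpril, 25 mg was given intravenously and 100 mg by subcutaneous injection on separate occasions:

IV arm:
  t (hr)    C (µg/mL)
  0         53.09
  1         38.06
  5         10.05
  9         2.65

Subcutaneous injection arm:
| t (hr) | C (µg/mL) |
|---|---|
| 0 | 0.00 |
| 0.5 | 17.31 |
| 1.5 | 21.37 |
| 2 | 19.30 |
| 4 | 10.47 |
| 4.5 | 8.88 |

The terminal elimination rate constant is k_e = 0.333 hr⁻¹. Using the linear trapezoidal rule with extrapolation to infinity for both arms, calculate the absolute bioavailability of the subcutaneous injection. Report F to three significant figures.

Trapezoidal AUC_0→9 (IV):
  [0→1]: (53.09+38.06)/2 × 1 = 45.575
  [1→5]: (38.06+10.05)/2 × 4 = 96.22
  [5→9]: (10.05+2.65)/2 × 4 = 25.4
  Sum = 167.195 µg/mL·hr
IV tail: 2.65/0.333 = 7.958; AUC_iv,0→∞ = 167.195 + 7.958 = 175.153 µg/mL·hr
Trapezoidal AUC_0→4.5 (subcutaneous injection):
  [0→0.5]: (0.00+17.31)/2 × 0.5 = 4.3275
  [0.5→1.5]: (17.31+21.37)/2 × 1 = 19.34
  [1.5→2]: (21.37+19.30)/2 × 0.5 = 10.1675
  [2→4]: (19.30+10.47)/2 × 2 = 29.77
  [4→4.5]: (10.47+8.88)/2 × 0.5 = 4.8375
  Sum = 68.4425 µg/mL·hr
subcutaneous injection tail: 8.88/0.333 = 26.667; AUC_ev,0→∞ = 68.4425 + 26.667 = 95.1095 µg/mL·hr
F = (AUC_ev/D_ev)/(AUC_iv/D_iv) = (95.1095/100)/(175.153/25) = 0.951095/7.00612 = 0.1358

F = 0.136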